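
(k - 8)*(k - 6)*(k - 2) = k^3 - 16*k^2 + 76*k - 96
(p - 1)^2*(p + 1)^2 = p^4 - 2*p^2 + 1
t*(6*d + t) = 6*d*t + t^2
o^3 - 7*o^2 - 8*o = o*(o - 8)*(o + 1)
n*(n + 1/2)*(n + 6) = n^3 + 13*n^2/2 + 3*n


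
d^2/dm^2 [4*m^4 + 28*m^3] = 24*m*(2*m + 7)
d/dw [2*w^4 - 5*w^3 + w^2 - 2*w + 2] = 8*w^3 - 15*w^2 + 2*w - 2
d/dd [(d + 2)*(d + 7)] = 2*d + 9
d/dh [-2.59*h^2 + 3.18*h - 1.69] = 3.18 - 5.18*h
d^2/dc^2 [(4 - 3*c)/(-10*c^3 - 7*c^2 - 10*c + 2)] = 2*(900*c^5 - 1770*c^4 - 2393*c^3 - 1428*c^2 - 954*c - 396)/(1000*c^9 + 2100*c^8 + 4470*c^7 + 3943*c^6 + 3630*c^5 + 606*c^4 + 280*c^3 - 516*c^2 + 120*c - 8)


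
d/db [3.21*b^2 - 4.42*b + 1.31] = 6.42*b - 4.42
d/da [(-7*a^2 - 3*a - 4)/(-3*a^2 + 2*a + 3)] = (-23*a^2 - 66*a - 1)/(9*a^4 - 12*a^3 - 14*a^2 + 12*a + 9)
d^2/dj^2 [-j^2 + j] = -2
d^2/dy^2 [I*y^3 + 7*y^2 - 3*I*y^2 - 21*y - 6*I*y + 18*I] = 6*I*y + 14 - 6*I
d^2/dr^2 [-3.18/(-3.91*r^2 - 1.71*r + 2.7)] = (-97.232316*r^2 - 42.523596*r + 3.18*(7.82*r + 1.71)*(15.64*r + 3.42) + 67.14252)/(3.91*r^2 + 1.71*r - 2.7)^3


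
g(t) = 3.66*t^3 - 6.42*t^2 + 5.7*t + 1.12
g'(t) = 10.98*t^2 - 12.84*t + 5.7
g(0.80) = 3.45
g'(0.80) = 2.46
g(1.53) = 7.92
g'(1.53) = 11.76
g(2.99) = 58.60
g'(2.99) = 65.47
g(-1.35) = -27.28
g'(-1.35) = 43.05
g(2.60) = 36.87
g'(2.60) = 46.54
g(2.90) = 52.92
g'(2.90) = 60.81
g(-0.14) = 0.19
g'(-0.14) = 7.71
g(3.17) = 71.26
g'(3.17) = 75.33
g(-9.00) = -3238.34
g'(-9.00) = 1010.64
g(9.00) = 2200.54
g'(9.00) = 779.52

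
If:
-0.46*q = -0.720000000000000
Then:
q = 1.57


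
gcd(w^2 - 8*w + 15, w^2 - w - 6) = w - 3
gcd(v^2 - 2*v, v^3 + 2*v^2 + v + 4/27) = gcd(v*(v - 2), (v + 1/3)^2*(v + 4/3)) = 1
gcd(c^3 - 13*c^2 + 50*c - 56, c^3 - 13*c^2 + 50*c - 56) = c^3 - 13*c^2 + 50*c - 56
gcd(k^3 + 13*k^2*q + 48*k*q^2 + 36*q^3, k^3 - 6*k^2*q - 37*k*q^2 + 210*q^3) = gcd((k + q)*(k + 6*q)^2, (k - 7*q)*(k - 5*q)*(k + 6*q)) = k + 6*q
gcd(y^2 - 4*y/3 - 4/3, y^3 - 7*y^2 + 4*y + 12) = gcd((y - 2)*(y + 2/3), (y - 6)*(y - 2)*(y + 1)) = y - 2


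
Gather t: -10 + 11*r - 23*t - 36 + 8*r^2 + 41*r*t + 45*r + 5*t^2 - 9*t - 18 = 8*r^2 + 56*r + 5*t^2 + t*(41*r - 32) - 64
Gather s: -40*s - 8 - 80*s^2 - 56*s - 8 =-80*s^2 - 96*s - 16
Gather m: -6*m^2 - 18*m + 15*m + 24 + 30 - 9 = -6*m^2 - 3*m + 45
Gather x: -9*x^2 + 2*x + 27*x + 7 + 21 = -9*x^2 + 29*x + 28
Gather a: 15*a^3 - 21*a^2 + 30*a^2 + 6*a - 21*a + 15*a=15*a^3 + 9*a^2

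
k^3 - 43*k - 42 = (k - 7)*(k + 1)*(k + 6)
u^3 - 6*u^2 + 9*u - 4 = (u - 4)*(u - 1)^2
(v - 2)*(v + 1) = v^2 - v - 2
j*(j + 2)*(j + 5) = j^3 + 7*j^2 + 10*j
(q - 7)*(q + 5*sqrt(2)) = q^2 - 7*q + 5*sqrt(2)*q - 35*sqrt(2)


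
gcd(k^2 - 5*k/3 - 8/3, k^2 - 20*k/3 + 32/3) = k - 8/3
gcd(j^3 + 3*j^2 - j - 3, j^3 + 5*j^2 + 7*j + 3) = j^2 + 4*j + 3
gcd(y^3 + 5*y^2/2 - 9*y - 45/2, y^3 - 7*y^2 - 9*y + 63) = y^2 - 9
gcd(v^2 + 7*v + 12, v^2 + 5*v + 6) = v + 3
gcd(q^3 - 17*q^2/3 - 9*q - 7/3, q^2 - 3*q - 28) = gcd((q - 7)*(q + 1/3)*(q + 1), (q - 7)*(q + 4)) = q - 7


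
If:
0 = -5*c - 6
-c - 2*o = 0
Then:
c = -6/5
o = 3/5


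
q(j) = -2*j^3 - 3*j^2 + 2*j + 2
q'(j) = -6*j^2 - 6*j + 2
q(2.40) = -38.13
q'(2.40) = -46.96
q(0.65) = 1.48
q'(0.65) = -4.44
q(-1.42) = -1.16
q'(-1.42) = -1.58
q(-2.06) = 2.63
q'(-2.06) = -11.10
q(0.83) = 0.45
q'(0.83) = -7.11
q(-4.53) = 117.30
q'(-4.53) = -93.95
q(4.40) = -217.65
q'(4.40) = -140.56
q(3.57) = -120.09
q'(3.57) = -95.89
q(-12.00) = 3002.00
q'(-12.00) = -790.00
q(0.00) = 2.00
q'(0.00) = 2.00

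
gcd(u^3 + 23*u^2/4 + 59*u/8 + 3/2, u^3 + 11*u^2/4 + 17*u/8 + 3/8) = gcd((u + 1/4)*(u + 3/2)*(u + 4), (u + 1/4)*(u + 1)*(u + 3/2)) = u^2 + 7*u/4 + 3/8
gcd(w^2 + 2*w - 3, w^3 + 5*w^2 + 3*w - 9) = w^2 + 2*w - 3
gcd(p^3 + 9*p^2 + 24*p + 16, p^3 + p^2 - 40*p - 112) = p^2 + 8*p + 16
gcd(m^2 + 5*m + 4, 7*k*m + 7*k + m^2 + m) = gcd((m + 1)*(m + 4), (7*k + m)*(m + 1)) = m + 1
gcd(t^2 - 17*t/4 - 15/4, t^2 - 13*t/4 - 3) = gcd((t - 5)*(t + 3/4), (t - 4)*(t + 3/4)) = t + 3/4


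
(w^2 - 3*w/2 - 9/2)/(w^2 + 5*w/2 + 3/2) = (w - 3)/(w + 1)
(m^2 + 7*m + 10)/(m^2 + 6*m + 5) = (m + 2)/(m + 1)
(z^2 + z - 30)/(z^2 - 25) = (z + 6)/(z + 5)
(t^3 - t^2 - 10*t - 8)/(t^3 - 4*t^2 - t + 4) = (t + 2)/(t - 1)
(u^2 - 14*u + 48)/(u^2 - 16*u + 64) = (u - 6)/(u - 8)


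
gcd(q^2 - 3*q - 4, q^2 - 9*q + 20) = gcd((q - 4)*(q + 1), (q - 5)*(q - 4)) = q - 4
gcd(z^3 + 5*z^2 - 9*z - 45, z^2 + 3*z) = z + 3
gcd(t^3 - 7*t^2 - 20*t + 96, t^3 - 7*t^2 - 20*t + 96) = t^3 - 7*t^2 - 20*t + 96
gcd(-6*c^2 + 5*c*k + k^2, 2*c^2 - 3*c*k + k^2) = c - k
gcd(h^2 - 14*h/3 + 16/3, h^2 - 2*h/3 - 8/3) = h - 2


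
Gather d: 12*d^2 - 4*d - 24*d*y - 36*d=12*d^2 + d*(-24*y - 40)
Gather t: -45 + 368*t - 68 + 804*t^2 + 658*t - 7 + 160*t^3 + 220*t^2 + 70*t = 160*t^3 + 1024*t^2 + 1096*t - 120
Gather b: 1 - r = 1 - r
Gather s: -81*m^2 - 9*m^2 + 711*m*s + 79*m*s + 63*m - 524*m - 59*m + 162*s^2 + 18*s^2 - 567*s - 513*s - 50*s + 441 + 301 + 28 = -90*m^2 - 520*m + 180*s^2 + s*(790*m - 1130) + 770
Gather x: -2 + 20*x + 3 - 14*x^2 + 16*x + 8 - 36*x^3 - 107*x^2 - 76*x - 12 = -36*x^3 - 121*x^2 - 40*x - 3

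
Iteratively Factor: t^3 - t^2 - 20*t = (t + 4)*(t^2 - 5*t) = t*(t + 4)*(t - 5)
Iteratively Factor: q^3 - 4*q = (q - 2)*(q^2 + 2*q) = q*(q - 2)*(q + 2)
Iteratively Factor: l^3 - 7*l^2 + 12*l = (l)*(l^2 - 7*l + 12) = l*(l - 4)*(l - 3)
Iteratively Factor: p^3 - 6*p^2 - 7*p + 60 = (p - 5)*(p^2 - p - 12) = (p - 5)*(p - 4)*(p + 3)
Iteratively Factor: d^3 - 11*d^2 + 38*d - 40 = (d - 2)*(d^2 - 9*d + 20) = (d - 4)*(d - 2)*(d - 5)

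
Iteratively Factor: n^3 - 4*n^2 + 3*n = (n)*(n^2 - 4*n + 3) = n*(n - 3)*(n - 1)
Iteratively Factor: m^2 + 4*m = (m)*(m + 4)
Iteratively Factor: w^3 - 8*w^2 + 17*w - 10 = (w - 5)*(w^2 - 3*w + 2) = (w - 5)*(w - 1)*(w - 2)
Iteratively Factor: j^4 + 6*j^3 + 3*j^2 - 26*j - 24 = (j + 3)*(j^3 + 3*j^2 - 6*j - 8) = (j - 2)*(j + 3)*(j^2 + 5*j + 4) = (j - 2)*(j + 1)*(j + 3)*(j + 4)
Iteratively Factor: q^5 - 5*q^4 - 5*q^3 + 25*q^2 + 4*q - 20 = (q - 1)*(q^4 - 4*q^3 - 9*q^2 + 16*q + 20) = (q - 1)*(q + 2)*(q^3 - 6*q^2 + 3*q + 10) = (q - 2)*(q - 1)*(q + 2)*(q^2 - 4*q - 5) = (q - 5)*(q - 2)*(q - 1)*(q + 2)*(q + 1)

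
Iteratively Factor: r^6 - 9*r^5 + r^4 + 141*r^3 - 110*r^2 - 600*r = (r + 2)*(r^5 - 11*r^4 + 23*r^3 + 95*r^2 - 300*r) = (r + 2)*(r + 3)*(r^4 - 14*r^3 + 65*r^2 - 100*r) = (r - 5)*(r + 2)*(r + 3)*(r^3 - 9*r^2 + 20*r) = r*(r - 5)*(r + 2)*(r + 3)*(r^2 - 9*r + 20) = r*(r - 5)*(r - 4)*(r + 2)*(r + 3)*(r - 5)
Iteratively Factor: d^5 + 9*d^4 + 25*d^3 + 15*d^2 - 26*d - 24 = (d - 1)*(d^4 + 10*d^3 + 35*d^2 + 50*d + 24) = (d - 1)*(d + 2)*(d^3 + 8*d^2 + 19*d + 12) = (d - 1)*(d + 2)*(d + 4)*(d^2 + 4*d + 3) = (d - 1)*(d + 1)*(d + 2)*(d + 4)*(d + 3)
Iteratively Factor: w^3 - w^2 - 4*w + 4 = (w + 2)*(w^2 - 3*w + 2) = (w - 2)*(w + 2)*(w - 1)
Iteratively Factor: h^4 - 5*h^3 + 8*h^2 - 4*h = (h - 2)*(h^3 - 3*h^2 + 2*h) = (h - 2)^2*(h^2 - h) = h*(h - 2)^2*(h - 1)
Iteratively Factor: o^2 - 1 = (o - 1)*(o + 1)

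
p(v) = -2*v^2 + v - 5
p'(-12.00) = 49.00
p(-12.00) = -305.00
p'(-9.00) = 37.00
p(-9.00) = -176.00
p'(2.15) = -7.60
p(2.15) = -12.10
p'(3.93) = -14.72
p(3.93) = -31.96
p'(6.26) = -24.04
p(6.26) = -77.12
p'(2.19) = -7.76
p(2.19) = -12.40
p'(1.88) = -6.52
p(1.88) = -10.19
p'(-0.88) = 4.52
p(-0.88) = -7.43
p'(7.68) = -29.72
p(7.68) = -115.28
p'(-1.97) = 8.88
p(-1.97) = -14.73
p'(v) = 1 - 4*v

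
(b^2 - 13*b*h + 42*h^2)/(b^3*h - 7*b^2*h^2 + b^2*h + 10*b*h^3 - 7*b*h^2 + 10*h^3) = (b^2 - 13*b*h + 42*h^2)/(h*(b^3 - 7*b^2*h + b^2 + 10*b*h^2 - 7*b*h + 10*h^2))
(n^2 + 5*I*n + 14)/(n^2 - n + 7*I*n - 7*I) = (n - 2*I)/(n - 1)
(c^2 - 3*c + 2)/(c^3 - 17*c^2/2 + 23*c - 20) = 2*(c - 1)/(2*c^2 - 13*c + 20)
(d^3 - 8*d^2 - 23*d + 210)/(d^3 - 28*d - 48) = (d^2 - 2*d - 35)/(d^2 + 6*d + 8)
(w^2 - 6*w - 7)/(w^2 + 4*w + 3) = (w - 7)/(w + 3)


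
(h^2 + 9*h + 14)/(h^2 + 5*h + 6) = (h + 7)/(h + 3)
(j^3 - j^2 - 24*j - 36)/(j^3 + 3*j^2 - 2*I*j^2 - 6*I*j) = (j^2 - 4*j - 12)/(j*(j - 2*I))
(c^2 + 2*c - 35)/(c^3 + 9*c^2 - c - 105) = (c - 5)/(c^2 + 2*c - 15)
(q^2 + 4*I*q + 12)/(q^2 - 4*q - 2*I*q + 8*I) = (q + 6*I)/(q - 4)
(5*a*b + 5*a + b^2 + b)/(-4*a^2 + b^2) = (-5*a*b - 5*a - b^2 - b)/(4*a^2 - b^2)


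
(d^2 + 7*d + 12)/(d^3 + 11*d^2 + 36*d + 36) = (d + 4)/(d^2 + 8*d + 12)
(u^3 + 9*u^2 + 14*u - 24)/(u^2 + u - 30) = (u^2 + 3*u - 4)/(u - 5)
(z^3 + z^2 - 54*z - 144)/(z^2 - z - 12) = (z^2 - 2*z - 48)/(z - 4)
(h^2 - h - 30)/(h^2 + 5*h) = (h - 6)/h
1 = 1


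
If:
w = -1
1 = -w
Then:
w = -1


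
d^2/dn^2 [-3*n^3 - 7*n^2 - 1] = -18*n - 14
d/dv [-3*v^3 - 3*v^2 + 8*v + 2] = -9*v^2 - 6*v + 8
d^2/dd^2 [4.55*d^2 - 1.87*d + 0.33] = 9.10000000000000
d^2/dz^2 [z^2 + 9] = 2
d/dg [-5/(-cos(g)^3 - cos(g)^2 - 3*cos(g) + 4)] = 5*(3*cos(g)^2 + 2*cos(g) + 3)*sin(g)/(cos(g)^3 + cos(g)^2 + 3*cos(g) - 4)^2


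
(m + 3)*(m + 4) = m^2 + 7*m + 12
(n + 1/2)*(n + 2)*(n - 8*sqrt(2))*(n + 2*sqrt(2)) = n^4 - 6*sqrt(2)*n^3 + 5*n^3/2 - 31*n^2 - 15*sqrt(2)*n^2 - 80*n - 6*sqrt(2)*n - 32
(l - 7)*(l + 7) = l^2 - 49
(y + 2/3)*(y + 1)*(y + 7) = y^3 + 26*y^2/3 + 37*y/3 + 14/3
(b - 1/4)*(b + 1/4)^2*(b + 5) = b^4 + 21*b^3/4 + 19*b^2/16 - 21*b/64 - 5/64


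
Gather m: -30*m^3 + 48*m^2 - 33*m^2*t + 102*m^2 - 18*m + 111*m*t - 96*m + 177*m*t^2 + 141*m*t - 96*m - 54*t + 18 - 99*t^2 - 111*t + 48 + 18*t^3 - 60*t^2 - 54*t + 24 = -30*m^3 + m^2*(150 - 33*t) + m*(177*t^2 + 252*t - 210) + 18*t^3 - 159*t^2 - 219*t + 90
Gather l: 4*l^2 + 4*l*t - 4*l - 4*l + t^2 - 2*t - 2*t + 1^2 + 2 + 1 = 4*l^2 + l*(4*t - 8) + t^2 - 4*t + 4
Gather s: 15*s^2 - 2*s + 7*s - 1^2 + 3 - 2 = 15*s^2 + 5*s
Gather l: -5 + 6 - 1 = 0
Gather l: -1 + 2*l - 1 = 2*l - 2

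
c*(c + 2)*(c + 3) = c^3 + 5*c^2 + 6*c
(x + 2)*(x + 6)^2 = x^3 + 14*x^2 + 60*x + 72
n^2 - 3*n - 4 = (n - 4)*(n + 1)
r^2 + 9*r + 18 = (r + 3)*(r + 6)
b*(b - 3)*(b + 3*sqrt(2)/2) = b^3 - 3*b^2 + 3*sqrt(2)*b^2/2 - 9*sqrt(2)*b/2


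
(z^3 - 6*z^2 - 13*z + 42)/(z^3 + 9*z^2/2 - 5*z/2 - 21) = 2*(z - 7)/(2*z + 7)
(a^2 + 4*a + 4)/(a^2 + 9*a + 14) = (a + 2)/(a + 7)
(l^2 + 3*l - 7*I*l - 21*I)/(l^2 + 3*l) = (l - 7*I)/l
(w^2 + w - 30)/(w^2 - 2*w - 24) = (-w^2 - w + 30)/(-w^2 + 2*w + 24)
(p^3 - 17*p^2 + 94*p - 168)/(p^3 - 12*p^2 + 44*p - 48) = (p - 7)/(p - 2)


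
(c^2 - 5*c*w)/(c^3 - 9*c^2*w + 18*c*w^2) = (c - 5*w)/(c^2 - 9*c*w + 18*w^2)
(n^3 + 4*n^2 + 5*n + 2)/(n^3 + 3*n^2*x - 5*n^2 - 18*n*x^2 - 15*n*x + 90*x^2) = (n^3 + 4*n^2 + 5*n + 2)/(n^3 + 3*n^2*x - 5*n^2 - 18*n*x^2 - 15*n*x + 90*x^2)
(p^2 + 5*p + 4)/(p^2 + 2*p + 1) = (p + 4)/(p + 1)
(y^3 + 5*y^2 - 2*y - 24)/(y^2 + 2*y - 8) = y + 3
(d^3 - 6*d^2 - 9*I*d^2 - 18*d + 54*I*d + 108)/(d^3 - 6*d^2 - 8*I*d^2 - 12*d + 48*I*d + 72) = (d - 3*I)/(d - 2*I)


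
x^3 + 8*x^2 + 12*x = x*(x + 2)*(x + 6)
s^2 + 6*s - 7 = (s - 1)*(s + 7)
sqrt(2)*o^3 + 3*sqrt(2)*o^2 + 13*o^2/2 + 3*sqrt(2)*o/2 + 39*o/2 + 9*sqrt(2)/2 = (o + 3)*(o + 3*sqrt(2))*(sqrt(2)*o + 1/2)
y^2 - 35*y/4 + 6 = (y - 8)*(y - 3/4)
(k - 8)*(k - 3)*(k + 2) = k^3 - 9*k^2 + 2*k + 48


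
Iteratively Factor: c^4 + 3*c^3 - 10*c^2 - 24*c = (c + 4)*(c^3 - c^2 - 6*c) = c*(c + 4)*(c^2 - c - 6) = c*(c - 3)*(c + 4)*(c + 2)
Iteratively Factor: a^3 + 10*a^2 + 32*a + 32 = (a + 2)*(a^2 + 8*a + 16) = (a + 2)*(a + 4)*(a + 4)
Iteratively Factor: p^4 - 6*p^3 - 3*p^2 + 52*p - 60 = (p - 5)*(p^3 - p^2 - 8*p + 12) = (p - 5)*(p - 2)*(p^2 + p - 6) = (p - 5)*(p - 2)*(p + 3)*(p - 2)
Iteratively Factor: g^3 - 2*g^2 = (g - 2)*(g^2) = g*(g - 2)*(g)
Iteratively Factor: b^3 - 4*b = (b + 2)*(b^2 - 2*b) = b*(b + 2)*(b - 2)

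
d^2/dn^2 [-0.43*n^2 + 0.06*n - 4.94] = -0.860000000000000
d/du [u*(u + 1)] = 2*u + 1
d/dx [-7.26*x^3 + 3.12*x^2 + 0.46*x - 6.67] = -21.78*x^2 + 6.24*x + 0.46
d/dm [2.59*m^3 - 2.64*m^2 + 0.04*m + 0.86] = 7.77*m^2 - 5.28*m + 0.04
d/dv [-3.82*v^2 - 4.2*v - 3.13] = -7.64*v - 4.2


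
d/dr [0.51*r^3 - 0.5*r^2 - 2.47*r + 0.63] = 1.53*r^2 - 1.0*r - 2.47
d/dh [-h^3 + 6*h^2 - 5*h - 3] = -3*h^2 + 12*h - 5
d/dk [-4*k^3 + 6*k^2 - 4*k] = -12*k^2 + 12*k - 4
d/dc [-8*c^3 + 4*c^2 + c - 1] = -24*c^2 + 8*c + 1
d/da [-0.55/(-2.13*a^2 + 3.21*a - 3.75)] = (1.7655 - 2.343*a)/(2.13*a^2 - 3.21*a + 3.75)^2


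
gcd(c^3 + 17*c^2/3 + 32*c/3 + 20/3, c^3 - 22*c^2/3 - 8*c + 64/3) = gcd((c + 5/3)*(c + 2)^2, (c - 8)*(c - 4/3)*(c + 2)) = c + 2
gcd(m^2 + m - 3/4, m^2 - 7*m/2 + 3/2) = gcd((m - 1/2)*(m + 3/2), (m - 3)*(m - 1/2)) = m - 1/2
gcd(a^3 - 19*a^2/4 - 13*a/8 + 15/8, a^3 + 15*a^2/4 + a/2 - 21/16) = a^2 + a/4 - 3/8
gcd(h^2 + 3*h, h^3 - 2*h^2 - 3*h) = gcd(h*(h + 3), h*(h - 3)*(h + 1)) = h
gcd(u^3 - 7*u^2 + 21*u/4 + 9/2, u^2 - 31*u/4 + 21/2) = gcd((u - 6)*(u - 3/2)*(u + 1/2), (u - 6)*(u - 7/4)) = u - 6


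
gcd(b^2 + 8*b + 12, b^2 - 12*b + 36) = 1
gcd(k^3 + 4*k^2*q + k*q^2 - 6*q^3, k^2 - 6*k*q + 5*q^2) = -k + q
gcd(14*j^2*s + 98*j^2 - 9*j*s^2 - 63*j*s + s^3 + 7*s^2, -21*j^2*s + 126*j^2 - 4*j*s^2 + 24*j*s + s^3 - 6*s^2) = -7*j + s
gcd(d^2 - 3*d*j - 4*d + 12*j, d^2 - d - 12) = d - 4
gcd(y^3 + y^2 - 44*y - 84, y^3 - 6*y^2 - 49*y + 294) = y - 7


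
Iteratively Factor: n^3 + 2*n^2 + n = (n + 1)*(n^2 + n) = n*(n + 1)*(n + 1)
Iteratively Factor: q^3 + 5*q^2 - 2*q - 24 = (q + 4)*(q^2 + q - 6) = (q - 2)*(q + 4)*(q + 3)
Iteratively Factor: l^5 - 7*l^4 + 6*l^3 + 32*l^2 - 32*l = (l - 1)*(l^4 - 6*l^3 + 32*l) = l*(l - 1)*(l^3 - 6*l^2 + 32) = l*(l - 1)*(l + 2)*(l^2 - 8*l + 16) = l*(l - 4)*(l - 1)*(l + 2)*(l - 4)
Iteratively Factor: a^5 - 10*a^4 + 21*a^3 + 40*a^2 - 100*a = (a - 5)*(a^4 - 5*a^3 - 4*a^2 + 20*a) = (a - 5)*(a - 2)*(a^3 - 3*a^2 - 10*a) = a*(a - 5)*(a - 2)*(a^2 - 3*a - 10) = a*(a - 5)^2*(a - 2)*(a + 2)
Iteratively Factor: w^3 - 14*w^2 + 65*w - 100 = (w - 5)*(w^2 - 9*w + 20) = (w - 5)^2*(w - 4)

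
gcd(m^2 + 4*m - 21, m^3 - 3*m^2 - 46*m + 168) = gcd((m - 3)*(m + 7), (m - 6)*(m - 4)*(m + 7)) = m + 7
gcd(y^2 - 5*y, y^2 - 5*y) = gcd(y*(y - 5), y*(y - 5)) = y^2 - 5*y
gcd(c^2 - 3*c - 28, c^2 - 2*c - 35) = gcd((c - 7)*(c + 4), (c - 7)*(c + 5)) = c - 7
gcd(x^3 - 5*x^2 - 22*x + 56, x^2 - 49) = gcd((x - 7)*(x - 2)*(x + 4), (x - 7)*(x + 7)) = x - 7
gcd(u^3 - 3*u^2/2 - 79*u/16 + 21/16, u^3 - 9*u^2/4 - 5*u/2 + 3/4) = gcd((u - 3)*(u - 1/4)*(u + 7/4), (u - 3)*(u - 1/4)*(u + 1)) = u^2 - 13*u/4 + 3/4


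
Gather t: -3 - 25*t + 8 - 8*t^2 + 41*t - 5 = -8*t^2 + 16*t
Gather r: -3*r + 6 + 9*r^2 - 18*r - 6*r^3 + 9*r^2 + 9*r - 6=-6*r^3 + 18*r^2 - 12*r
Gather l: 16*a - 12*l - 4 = 16*a - 12*l - 4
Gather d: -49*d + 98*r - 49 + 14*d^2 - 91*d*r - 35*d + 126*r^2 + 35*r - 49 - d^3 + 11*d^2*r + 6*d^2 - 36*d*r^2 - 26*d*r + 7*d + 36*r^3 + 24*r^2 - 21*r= -d^3 + d^2*(11*r + 20) + d*(-36*r^2 - 117*r - 77) + 36*r^3 + 150*r^2 + 112*r - 98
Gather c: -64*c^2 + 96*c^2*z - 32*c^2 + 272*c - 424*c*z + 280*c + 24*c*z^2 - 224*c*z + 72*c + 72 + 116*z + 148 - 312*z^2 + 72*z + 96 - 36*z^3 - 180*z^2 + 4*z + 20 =c^2*(96*z - 96) + c*(24*z^2 - 648*z + 624) - 36*z^3 - 492*z^2 + 192*z + 336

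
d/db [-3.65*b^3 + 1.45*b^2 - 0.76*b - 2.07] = -10.95*b^2 + 2.9*b - 0.76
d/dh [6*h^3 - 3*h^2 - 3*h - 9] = 18*h^2 - 6*h - 3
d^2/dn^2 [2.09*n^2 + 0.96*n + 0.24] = 4.18000000000000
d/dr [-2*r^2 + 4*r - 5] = 4 - 4*r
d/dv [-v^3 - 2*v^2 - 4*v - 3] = -3*v^2 - 4*v - 4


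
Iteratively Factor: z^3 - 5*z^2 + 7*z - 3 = (z - 1)*(z^2 - 4*z + 3) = (z - 3)*(z - 1)*(z - 1)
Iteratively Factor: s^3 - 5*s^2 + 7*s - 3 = (s - 3)*(s^2 - 2*s + 1) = (s - 3)*(s - 1)*(s - 1)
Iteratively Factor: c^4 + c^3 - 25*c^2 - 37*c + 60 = (c + 3)*(c^3 - 2*c^2 - 19*c + 20) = (c - 1)*(c + 3)*(c^2 - c - 20) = (c - 1)*(c + 3)*(c + 4)*(c - 5)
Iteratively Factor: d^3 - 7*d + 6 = (d - 1)*(d^2 + d - 6) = (d - 1)*(d + 3)*(d - 2)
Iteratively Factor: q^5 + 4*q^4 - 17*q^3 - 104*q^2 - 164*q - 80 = (q + 2)*(q^4 + 2*q^3 - 21*q^2 - 62*q - 40) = (q + 2)^2*(q^3 - 21*q - 20) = (q + 1)*(q + 2)^2*(q^2 - q - 20) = (q + 1)*(q + 2)^2*(q + 4)*(q - 5)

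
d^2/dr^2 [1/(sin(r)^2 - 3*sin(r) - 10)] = (-4*sin(r)^4 + 9*sin(r)^3 - 43*sin(r)^2 + 12*sin(r) + 38)/((sin(r) - 5)^3*(sin(r) + 2)^3)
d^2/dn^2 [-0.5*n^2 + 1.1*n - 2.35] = -1.00000000000000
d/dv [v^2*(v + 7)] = v*(3*v + 14)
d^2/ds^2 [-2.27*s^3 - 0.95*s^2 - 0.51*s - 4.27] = -13.62*s - 1.9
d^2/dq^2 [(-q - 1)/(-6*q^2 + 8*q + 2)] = ((1 - 9*q)*(-3*q^2 + 4*q + 1) - 4*(q + 1)*(3*q - 2)^2)/(-3*q^2 + 4*q + 1)^3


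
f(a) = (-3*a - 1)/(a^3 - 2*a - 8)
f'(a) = (2 - 3*a^2)*(-3*a - 1)/(a^3 - 2*a - 8)^2 - 3/(a^3 - 2*a - 8) = (-3*a^3 + 6*a + (3*a + 1)*(3*a^2 - 2) + 24)/(-a^3 + 2*a + 8)^2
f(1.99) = 1.70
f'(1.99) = 4.83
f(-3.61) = -0.21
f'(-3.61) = -0.10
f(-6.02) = -0.08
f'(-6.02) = -0.03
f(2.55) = -2.48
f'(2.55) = 11.63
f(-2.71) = -0.32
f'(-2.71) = -0.15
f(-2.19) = -0.39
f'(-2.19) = -0.13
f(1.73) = 0.99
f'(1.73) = 1.57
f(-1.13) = -0.33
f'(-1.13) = 0.33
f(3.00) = -0.77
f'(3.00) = 1.25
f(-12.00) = -0.02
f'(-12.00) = 0.00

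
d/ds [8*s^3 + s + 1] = 24*s^2 + 1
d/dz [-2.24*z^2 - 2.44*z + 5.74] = -4.48*z - 2.44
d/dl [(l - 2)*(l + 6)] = 2*l + 4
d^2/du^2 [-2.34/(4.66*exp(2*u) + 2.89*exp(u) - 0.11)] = (-2.34*(9.32*exp(u) + 2.89)*(18.64*exp(u) + 5.78)*exp(u) + (43.6176*exp(u) + 6.7626)*(4.66*exp(2*u) + 2.89*exp(u) - 0.11))*exp(u)/(4.66*exp(2*u) + 2.89*exp(u) - 0.11)^3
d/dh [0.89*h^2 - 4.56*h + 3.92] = 1.78*h - 4.56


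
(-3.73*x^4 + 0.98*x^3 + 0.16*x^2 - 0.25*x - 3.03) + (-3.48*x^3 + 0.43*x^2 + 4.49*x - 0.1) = -3.73*x^4 - 2.5*x^3 + 0.59*x^2 + 4.24*x - 3.13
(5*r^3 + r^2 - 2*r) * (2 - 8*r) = -40*r^4 + 2*r^3 + 18*r^2 - 4*r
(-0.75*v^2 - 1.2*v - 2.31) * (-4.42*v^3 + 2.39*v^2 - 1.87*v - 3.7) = 3.315*v^5 + 3.5115*v^4 + 8.7447*v^3 - 0.5019*v^2 + 8.7597*v + 8.547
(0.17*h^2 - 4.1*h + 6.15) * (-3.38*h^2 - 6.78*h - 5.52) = -0.5746*h^4 + 12.7054*h^3 + 6.0726*h^2 - 19.065*h - 33.948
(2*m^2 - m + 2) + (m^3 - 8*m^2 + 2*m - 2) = m^3 - 6*m^2 + m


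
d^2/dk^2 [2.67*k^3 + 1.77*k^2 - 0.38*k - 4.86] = 16.02*k + 3.54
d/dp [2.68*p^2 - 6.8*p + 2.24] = 5.36*p - 6.8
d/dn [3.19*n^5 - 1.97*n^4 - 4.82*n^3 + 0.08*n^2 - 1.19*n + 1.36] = 15.95*n^4 - 7.88*n^3 - 14.46*n^2 + 0.16*n - 1.19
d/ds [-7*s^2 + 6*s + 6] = 6 - 14*s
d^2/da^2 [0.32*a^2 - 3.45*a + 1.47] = 0.640000000000000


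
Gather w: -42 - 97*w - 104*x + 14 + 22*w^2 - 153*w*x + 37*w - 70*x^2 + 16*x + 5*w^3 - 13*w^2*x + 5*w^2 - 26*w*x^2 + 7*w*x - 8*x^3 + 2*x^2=5*w^3 + w^2*(27 - 13*x) + w*(-26*x^2 - 146*x - 60) - 8*x^3 - 68*x^2 - 88*x - 28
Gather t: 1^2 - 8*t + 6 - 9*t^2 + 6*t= -9*t^2 - 2*t + 7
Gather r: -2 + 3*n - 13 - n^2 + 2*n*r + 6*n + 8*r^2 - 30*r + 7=-n^2 + 9*n + 8*r^2 + r*(2*n - 30) - 8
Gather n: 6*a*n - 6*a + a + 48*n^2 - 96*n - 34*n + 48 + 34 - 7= -5*a + 48*n^2 + n*(6*a - 130) + 75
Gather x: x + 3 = x + 3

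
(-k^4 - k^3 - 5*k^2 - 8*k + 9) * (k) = -k^5 - k^4 - 5*k^3 - 8*k^2 + 9*k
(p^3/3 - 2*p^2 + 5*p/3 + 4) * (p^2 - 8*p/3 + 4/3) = p^5/3 - 26*p^4/9 + 67*p^3/9 - 28*p^2/9 - 76*p/9 + 16/3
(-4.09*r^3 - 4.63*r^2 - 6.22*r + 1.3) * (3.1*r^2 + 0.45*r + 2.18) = -12.679*r^5 - 16.1935*r^4 - 30.2817*r^3 - 8.8624*r^2 - 12.9746*r + 2.834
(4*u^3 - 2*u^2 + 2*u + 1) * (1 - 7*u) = -28*u^4 + 18*u^3 - 16*u^2 - 5*u + 1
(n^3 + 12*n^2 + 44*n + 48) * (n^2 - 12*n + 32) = n^5 - 68*n^3 - 96*n^2 + 832*n + 1536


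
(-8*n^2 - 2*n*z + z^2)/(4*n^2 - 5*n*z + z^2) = (2*n + z)/(-n + z)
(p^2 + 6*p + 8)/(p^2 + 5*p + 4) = (p + 2)/(p + 1)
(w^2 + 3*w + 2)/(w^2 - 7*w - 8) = (w + 2)/(w - 8)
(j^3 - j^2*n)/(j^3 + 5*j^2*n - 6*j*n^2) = j/(j + 6*n)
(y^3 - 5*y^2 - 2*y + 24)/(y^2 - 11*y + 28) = (y^2 - y - 6)/(y - 7)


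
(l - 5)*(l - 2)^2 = l^3 - 9*l^2 + 24*l - 20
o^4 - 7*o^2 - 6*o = o*(o - 3)*(o + 1)*(o + 2)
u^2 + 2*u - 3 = (u - 1)*(u + 3)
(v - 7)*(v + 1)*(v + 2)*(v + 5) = v^4 + v^3 - 39*v^2 - 109*v - 70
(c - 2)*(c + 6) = c^2 + 4*c - 12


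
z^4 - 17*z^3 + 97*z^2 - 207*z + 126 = (z - 7)*(z - 6)*(z - 3)*(z - 1)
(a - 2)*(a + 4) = a^2 + 2*a - 8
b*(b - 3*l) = b^2 - 3*b*l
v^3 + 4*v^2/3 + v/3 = v*(v + 1/3)*(v + 1)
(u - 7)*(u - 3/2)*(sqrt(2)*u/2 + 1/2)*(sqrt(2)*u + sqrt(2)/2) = u^4 - 8*u^3 + sqrt(2)*u^3/2 - 4*sqrt(2)*u^2 + 25*u^2/4 + 25*sqrt(2)*u/8 + 21*u/4 + 21*sqrt(2)/8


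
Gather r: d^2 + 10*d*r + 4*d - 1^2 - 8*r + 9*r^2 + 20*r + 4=d^2 + 4*d + 9*r^2 + r*(10*d + 12) + 3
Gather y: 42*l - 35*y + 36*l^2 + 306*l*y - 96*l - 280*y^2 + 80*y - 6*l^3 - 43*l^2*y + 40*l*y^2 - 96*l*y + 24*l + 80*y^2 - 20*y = -6*l^3 + 36*l^2 - 30*l + y^2*(40*l - 200) + y*(-43*l^2 + 210*l + 25)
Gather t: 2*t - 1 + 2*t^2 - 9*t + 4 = 2*t^2 - 7*t + 3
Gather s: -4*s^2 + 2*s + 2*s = -4*s^2 + 4*s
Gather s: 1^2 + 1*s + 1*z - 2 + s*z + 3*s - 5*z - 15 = s*(z + 4) - 4*z - 16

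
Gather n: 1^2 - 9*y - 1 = -9*y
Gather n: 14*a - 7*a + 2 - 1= 7*a + 1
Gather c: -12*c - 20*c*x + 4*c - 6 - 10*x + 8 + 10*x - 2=c*(-20*x - 8)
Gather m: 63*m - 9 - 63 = 63*m - 72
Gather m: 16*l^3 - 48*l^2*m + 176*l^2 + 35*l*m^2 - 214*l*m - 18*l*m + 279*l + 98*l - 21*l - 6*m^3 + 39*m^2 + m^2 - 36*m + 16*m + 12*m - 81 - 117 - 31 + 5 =16*l^3 + 176*l^2 + 356*l - 6*m^3 + m^2*(35*l + 40) + m*(-48*l^2 - 232*l - 8) - 224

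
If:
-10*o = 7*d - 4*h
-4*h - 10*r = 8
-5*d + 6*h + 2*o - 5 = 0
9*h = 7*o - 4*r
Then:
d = -31/1569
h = 2249/3138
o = 943/3138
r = -1705/1569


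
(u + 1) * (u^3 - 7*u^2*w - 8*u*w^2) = u^4 - 7*u^3*w + u^3 - 8*u^2*w^2 - 7*u^2*w - 8*u*w^2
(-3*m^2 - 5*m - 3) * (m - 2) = -3*m^3 + m^2 + 7*m + 6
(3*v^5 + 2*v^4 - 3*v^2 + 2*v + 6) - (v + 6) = 3*v^5 + 2*v^4 - 3*v^2 + v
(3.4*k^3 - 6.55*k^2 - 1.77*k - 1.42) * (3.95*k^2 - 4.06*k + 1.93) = 13.43*k^5 - 39.6765*k^4 + 26.1635*k^3 - 11.0643*k^2 + 2.3491*k - 2.7406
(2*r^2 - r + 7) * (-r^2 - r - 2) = -2*r^4 - r^3 - 10*r^2 - 5*r - 14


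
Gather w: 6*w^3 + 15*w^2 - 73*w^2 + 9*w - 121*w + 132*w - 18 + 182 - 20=6*w^3 - 58*w^2 + 20*w + 144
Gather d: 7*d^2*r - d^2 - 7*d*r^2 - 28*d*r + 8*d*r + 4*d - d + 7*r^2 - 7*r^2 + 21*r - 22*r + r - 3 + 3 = d^2*(7*r - 1) + d*(-7*r^2 - 20*r + 3)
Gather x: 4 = 4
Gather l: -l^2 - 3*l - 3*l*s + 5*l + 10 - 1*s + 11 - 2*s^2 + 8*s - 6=-l^2 + l*(2 - 3*s) - 2*s^2 + 7*s + 15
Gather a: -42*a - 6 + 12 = 6 - 42*a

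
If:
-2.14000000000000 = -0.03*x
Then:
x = 71.33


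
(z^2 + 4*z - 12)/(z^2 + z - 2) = (z^2 + 4*z - 12)/(z^2 + z - 2)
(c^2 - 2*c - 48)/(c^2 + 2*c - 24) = (c - 8)/(c - 4)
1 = 1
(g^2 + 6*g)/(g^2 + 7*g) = (g + 6)/(g + 7)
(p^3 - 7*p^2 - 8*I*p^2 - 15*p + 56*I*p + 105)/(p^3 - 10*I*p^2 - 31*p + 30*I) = (p - 7)/(p - 2*I)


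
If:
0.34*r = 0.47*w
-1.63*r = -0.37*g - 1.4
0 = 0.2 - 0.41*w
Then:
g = -0.81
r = 0.67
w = 0.49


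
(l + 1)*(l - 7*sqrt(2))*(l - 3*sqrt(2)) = l^3 - 10*sqrt(2)*l^2 + l^2 - 10*sqrt(2)*l + 42*l + 42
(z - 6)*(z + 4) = z^2 - 2*z - 24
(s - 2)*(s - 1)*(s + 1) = s^3 - 2*s^2 - s + 2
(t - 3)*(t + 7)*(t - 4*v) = t^3 - 4*t^2*v + 4*t^2 - 16*t*v - 21*t + 84*v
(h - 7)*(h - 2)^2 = h^3 - 11*h^2 + 32*h - 28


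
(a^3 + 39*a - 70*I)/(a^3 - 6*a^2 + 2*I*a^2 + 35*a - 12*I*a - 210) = (a - 2*I)/(a - 6)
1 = 1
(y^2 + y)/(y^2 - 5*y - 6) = y/(y - 6)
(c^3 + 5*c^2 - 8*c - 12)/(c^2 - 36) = (c^2 - c - 2)/(c - 6)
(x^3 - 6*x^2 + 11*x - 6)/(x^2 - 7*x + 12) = (x^2 - 3*x + 2)/(x - 4)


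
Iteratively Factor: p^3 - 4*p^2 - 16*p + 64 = (p - 4)*(p^2 - 16) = (p - 4)*(p + 4)*(p - 4)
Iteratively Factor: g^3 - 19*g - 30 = (g - 5)*(g^2 + 5*g + 6) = (g - 5)*(g + 2)*(g + 3)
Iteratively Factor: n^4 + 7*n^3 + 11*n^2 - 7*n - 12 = (n - 1)*(n^3 + 8*n^2 + 19*n + 12) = (n - 1)*(n + 4)*(n^2 + 4*n + 3) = (n - 1)*(n + 1)*(n + 4)*(n + 3)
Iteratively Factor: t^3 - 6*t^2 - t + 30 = (t + 2)*(t^2 - 8*t + 15) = (t - 3)*(t + 2)*(t - 5)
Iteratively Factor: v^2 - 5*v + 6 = (v - 2)*(v - 3)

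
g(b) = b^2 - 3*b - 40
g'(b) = 2*b - 3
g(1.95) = -42.05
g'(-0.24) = -3.48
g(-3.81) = -14.05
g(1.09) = -42.08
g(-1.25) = -34.69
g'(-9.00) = -21.00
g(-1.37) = -34.01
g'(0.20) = -2.60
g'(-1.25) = -5.50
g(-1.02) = -35.90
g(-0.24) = -39.22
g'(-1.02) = -5.04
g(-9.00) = 68.00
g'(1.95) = 0.90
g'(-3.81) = -10.62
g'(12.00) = 21.00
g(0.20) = -40.56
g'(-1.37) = -5.74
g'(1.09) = -0.82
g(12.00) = 68.00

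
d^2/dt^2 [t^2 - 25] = 2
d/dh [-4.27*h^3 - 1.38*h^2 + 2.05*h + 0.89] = -12.81*h^2 - 2.76*h + 2.05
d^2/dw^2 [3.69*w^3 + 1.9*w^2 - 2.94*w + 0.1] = 22.14*w + 3.8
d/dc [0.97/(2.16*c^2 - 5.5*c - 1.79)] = (5.335 - 4.1904*c)/(-2.16*c^2 + 5.5*c + 1.79)^2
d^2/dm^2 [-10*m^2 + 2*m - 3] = -20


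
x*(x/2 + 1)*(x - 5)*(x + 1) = x^4/2 - x^3 - 13*x^2/2 - 5*x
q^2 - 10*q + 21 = (q - 7)*(q - 3)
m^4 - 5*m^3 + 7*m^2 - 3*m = m*(m - 3)*(m - 1)^2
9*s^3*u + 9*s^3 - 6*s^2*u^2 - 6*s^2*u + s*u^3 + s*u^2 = (-3*s + u)^2*(s*u + s)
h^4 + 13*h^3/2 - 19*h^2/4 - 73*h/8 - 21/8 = (h - 3/2)*(h + 1/2)^2*(h + 7)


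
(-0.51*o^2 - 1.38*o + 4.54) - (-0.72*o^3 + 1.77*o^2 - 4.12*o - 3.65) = 0.72*o^3 - 2.28*o^2 + 2.74*o + 8.19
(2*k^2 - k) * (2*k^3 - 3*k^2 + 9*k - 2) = 4*k^5 - 8*k^4 + 21*k^3 - 13*k^2 + 2*k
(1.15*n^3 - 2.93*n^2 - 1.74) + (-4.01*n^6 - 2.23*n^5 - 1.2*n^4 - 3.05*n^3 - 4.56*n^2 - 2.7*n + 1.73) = -4.01*n^6 - 2.23*n^5 - 1.2*n^4 - 1.9*n^3 - 7.49*n^2 - 2.7*n - 0.01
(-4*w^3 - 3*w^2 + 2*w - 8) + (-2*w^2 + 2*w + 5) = -4*w^3 - 5*w^2 + 4*w - 3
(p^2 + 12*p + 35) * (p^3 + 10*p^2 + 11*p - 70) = p^5 + 22*p^4 + 166*p^3 + 412*p^2 - 455*p - 2450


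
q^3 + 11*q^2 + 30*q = q*(q + 5)*(q + 6)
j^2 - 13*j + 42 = (j - 7)*(j - 6)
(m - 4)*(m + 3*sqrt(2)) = m^2 - 4*m + 3*sqrt(2)*m - 12*sqrt(2)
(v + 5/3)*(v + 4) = v^2 + 17*v/3 + 20/3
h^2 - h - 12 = (h - 4)*(h + 3)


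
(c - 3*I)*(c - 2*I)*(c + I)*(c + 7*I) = c^4 + 3*I*c^3 + 27*c^2 - 13*I*c + 42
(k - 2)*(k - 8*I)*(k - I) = k^3 - 2*k^2 - 9*I*k^2 - 8*k + 18*I*k + 16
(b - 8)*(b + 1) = b^2 - 7*b - 8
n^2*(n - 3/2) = n^3 - 3*n^2/2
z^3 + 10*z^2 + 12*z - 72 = (z - 2)*(z + 6)^2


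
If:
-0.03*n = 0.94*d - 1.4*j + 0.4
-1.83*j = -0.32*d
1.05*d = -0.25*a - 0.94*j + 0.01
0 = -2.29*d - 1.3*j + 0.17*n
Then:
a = 1.75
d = -0.35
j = -0.06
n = -5.20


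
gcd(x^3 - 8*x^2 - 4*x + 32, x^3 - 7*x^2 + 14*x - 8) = x - 2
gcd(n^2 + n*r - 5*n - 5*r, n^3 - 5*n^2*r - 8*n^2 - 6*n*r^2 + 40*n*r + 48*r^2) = n + r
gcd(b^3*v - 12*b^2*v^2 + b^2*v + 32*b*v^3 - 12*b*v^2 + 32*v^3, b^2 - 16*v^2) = -b + 4*v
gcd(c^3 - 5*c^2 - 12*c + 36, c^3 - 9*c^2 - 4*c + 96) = c + 3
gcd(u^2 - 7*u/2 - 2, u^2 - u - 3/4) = u + 1/2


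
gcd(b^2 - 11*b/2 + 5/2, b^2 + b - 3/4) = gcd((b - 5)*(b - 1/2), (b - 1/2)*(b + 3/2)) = b - 1/2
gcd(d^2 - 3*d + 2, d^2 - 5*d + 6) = d - 2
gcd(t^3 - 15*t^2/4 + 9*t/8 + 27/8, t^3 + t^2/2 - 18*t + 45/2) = t^2 - 9*t/2 + 9/2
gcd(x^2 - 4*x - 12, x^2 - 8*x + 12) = x - 6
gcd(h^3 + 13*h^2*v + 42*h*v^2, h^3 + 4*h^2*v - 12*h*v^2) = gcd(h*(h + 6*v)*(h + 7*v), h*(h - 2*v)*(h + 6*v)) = h^2 + 6*h*v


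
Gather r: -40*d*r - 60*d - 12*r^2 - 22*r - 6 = -60*d - 12*r^2 + r*(-40*d - 22) - 6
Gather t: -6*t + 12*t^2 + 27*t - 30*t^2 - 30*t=-18*t^2 - 9*t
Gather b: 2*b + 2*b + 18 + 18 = 4*b + 36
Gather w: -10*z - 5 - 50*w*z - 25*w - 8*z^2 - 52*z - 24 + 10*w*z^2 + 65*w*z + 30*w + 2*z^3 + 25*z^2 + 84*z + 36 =w*(10*z^2 + 15*z + 5) + 2*z^3 + 17*z^2 + 22*z + 7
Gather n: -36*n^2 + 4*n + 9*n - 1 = -36*n^2 + 13*n - 1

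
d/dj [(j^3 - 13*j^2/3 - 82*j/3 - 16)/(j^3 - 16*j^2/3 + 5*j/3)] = 3*(-3*j^4 + 174*j^3 - 315*j^2 - 512*j + 80)/(j^2*(9*j^4 - 96*j^3 + 286*j^2 - 160*j + 25))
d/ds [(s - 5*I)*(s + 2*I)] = 2*s - 3*I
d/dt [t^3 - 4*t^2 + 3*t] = 3*t^2 - 8*t + 3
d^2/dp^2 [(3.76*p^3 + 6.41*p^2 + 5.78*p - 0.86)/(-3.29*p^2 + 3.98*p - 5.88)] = (-2.8421709430404e-14*p^4 - 266.638144*p^3 + 1327.826892*p^2 - 176.673*p - 719.803808)/(35.611289*p^6 - 129.239754*p^5 + 347.281872*p^4 - 525.008168*p^3 + 620.673984*p^2 - 412.818336*p + 203.297472)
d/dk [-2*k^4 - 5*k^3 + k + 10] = -8*k^3 - 15*k^2 + 1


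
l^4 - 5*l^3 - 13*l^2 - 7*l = l*(l - 7)*(l + 1)^2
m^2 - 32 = (m - 4*sqrt(2))*(m + 4*sqrt(2))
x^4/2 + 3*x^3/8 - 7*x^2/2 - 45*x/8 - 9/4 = (x/2 + 1/2)*(x - 3)*(x + 3/4)*(x + 2)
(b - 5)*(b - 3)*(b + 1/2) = b^3 - 15*b^2/2 + 11*b + 15/2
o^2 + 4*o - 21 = (o - 3)*(o + 7)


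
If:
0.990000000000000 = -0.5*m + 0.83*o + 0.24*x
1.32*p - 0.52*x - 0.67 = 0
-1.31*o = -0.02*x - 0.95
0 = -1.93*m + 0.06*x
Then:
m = 0.05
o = 0.75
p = 1.15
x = 1.64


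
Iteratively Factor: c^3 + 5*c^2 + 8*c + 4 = (c + 1)*(c^2 + 4*c + 4) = (c + 1)*(c + 2)*(c + 2)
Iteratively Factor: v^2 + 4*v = (v)*(v + 4)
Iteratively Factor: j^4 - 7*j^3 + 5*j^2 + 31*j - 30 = (j - 5)*(j^3 - 2*j^2 - 5*j + 6) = (j - 5)*(j + 2)*(j^2 - 4*j + 3) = (j - 5)*(j - 3)*(j + 2)*(j - 1)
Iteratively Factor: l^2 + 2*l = (l)*(l + 2)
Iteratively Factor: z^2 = (z)*(z)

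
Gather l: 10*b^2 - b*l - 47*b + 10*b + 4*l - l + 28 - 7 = 10*b^2 - 37*b + l*(3 - b) + 21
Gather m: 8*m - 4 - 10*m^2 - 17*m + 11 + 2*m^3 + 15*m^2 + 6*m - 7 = 2*m^3 + 5*m^2 - 3*m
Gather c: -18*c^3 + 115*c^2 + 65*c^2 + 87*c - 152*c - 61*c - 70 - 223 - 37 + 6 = -18*c^3 + 180*c^2 - 126*c - 324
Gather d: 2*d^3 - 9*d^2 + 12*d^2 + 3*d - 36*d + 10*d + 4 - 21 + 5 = 2*d^3 + 3*d^2 - 23*d - 12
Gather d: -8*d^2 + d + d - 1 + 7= -8*d^2 + 2*d + 6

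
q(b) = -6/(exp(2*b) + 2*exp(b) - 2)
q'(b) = -6*(-2*exp(2*b) - 2*exp(b))/(exp(2*b) + 2*exp(b) - 2)^2 = 12*(exp(b) + 1)*exp(b)/(exp(2*b) + 2*exp(b) - 2)^2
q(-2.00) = 3.51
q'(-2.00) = 0.63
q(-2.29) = 3.36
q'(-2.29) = 0.42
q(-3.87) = 3.06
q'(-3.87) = 0.07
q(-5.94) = 3.01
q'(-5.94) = 0.01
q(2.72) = -0.02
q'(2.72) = 0.04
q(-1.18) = 4.65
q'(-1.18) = 2.89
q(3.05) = -0.01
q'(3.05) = 0.02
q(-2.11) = 3.44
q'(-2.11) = 0.54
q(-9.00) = 3.00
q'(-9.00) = 0.00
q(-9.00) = 3.00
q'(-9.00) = 0.00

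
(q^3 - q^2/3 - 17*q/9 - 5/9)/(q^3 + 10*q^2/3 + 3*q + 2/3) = (q - 5/3)/(q + 2)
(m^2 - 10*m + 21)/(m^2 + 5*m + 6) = (m^2 - 10*m + 21)/(m^2 + 5*m + 6)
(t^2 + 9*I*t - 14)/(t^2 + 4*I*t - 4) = (t + 7*I)/(t + 2*I)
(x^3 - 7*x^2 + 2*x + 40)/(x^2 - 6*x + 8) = (x^2 - 3*x - 10)/(x - 2)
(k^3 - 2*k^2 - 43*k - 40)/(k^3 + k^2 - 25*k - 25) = (k - 8)/(k - 5)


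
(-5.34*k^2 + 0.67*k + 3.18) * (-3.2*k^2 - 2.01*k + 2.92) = 17.088*k^4 + 8.5894*k^3 - 27.1155*k^2 - 4.4354*k + 9.2856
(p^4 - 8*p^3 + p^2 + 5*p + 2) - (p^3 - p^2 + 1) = p^4 - 9*p^3 + 2*p^2 + 5*p + 1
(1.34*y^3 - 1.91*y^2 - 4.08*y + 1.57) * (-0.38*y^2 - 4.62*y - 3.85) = -0.5092*y^5 - 5.465*y^4 + 5.2156*y^3 + 25.6065*y^2 + 8.4546*y - 6.0445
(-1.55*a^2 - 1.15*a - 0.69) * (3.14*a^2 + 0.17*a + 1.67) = -4.867*a^4 - 3.8745*a^3 - 4.9506*a^2 - 2.0378*a - 1.1523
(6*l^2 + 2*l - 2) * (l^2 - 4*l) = 6*l^4 - 22*l^3 - 10*l^2 + 8*l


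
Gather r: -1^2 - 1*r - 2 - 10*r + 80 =77 - 11*r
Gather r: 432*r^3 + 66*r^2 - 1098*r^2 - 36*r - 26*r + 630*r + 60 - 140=432*r^3 - 1032*r^2 + 568*r - 80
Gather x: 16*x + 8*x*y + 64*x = x*(8*y + 80)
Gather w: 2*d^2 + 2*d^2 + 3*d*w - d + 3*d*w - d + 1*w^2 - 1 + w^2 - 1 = 4*d^2 + 6*d*w - 2*d + 2*w^2 - 2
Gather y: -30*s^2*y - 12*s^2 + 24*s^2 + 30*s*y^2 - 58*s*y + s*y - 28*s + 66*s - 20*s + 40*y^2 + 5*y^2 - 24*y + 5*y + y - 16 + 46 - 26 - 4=12*s^2 + 18*s + y^2*(30*s + 45) + y*(-30*s^2 - 57*s - 18)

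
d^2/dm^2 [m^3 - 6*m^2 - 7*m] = 6*m - 12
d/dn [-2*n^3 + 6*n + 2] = 6 - 6*n^2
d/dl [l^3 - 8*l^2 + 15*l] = 3*l^2 - 16*l + 15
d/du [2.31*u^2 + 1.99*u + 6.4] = 4.62*u + 1.99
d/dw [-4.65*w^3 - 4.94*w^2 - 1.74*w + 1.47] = -13.95*w^2 - 9.88*w - 1.74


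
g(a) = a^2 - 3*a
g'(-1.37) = -5.74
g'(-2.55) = -8.10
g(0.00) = 0.00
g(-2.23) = 11.66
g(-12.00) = 180.00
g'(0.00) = -3.00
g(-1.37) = 5.99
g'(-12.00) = -27.00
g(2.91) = -0.26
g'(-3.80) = -10.60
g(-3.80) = 25.84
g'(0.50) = -2.00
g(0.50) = -1.25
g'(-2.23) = -7.46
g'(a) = 2*a - 3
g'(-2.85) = -8.70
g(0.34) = -0.90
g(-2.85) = 16.67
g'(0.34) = -2.32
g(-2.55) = 14.15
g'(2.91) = 2.82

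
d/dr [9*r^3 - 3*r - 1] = 27*r^2 - 3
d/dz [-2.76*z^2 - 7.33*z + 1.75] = -5.52*z - 7.33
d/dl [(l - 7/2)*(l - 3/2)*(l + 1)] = 3*l^2 - 8*l + 1/4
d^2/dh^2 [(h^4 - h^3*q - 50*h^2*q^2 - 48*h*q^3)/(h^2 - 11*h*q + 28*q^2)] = 2*(h^6 - 33*h^5*q + 447*h^4*q^2 - 3155*h^3*q^3 + 9828*h^2*q^4 + 1680*h*q^5 - 53984*q^6)/(h^6 - 33*h^5*q + 447*h^4*q^2 - 3179*h^3*q^3 + 12516*h^2*q^4 - 25872*h*q^5 + 21952*q^6)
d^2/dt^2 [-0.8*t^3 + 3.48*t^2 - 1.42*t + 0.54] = 6.96 - 4.8*t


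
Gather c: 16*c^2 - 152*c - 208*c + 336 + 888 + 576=16*c^2 - 360*c + 1800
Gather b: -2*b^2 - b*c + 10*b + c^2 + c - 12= -2*b^2 + b*(10 - c) + c^2 + c - 12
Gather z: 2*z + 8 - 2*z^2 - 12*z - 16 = -2*z^2 - 10*z - 8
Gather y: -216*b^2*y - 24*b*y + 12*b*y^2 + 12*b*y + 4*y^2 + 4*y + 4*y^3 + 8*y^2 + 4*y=4*y^3 + y^2*(12*b + 12) + y*(-216*b^2 - 12*b + 8)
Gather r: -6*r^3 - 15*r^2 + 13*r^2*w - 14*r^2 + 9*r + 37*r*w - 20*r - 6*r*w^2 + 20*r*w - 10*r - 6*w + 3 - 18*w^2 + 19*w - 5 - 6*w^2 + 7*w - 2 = -6*r^3 + r^2*(13*w - 29) + r*(-6*w^2 + 57*w - 21) - 24*w^2 + 20*w - 4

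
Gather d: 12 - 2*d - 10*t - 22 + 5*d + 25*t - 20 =3*d + 15*t - 30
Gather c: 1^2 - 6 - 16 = -21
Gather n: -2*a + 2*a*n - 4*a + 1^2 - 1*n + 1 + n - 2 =2*a*n - 6*a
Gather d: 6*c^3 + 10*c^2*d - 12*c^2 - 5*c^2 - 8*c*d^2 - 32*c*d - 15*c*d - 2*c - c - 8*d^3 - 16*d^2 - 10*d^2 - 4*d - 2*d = 6*c^3 - 17*c^2 - 3*c - 8*d^3 + d^2*(-8*c - 26) + d*(10*c^2 - 47*c - 6)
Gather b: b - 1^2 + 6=b + 5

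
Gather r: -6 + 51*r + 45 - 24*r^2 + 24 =-24*r^2 + 51*r + 63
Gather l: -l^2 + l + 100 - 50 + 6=-l^2 + l + 56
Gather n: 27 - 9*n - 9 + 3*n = 18 - 6*n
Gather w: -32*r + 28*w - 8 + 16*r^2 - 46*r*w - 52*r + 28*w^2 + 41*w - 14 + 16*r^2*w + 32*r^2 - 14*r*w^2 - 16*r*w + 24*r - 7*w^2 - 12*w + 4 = 48*r^2 - 60*r + w^2*(21 - 14*r) + w*(16*r^2 - 62*r + 57) - 18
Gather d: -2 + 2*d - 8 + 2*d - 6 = 4*d - 16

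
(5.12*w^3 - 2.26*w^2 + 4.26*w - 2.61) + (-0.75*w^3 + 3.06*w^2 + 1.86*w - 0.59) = 4.37*w^3 + 0.8*w^2 + 6.12*w - 3.2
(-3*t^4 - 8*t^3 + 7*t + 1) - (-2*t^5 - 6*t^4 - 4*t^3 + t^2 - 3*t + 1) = 2*t^5 + 3*t^4 - 4*t^3 - t^2 + 10*t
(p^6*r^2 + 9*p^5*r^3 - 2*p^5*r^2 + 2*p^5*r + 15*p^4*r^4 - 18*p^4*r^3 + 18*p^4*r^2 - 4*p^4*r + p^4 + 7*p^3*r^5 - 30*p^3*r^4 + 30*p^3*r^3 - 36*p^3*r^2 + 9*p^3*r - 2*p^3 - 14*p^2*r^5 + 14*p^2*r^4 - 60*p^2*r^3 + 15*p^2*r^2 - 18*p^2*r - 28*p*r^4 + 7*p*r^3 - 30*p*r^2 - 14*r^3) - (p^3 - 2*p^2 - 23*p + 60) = p^6*r^2 + 9*p^5*r^3 - 2*p^5*r^2 + 2*p^5*r + 15*p^4*r^4 - 18*p^4*r^3 + 18*p^4*r^2 - 4*p^4*r + p^4 + 7*p^3*r^5 - 30*p^3*r^4 + 30*p^3*r^3 - 36*p^3*r^2 + 9*p^3*r - 3*p^3 - 14*p^2*r^5 + 14*p^2*r^4 - 60*p^2*r^3 + 15*p^2*r^2 - 18*p^2*r + 2*p^2 - 28*p*r^4 + 7*p*r^3 - 30*p*r^2 + 23*p - 14*r^3 - 60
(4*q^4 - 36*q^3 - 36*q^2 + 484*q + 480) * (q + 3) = 4*q^5 - 24*q^4 - 144*q^3 + 376*q^2 + 1932*q + 1440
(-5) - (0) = -5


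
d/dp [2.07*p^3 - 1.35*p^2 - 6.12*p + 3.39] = 6.21*p^2 - 2.7*p - 6.12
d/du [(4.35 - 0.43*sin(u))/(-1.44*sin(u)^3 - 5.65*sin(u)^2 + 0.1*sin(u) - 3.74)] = (-1.2384*sin(u)^3 + 16.3625*sin(u)^2 + 49.155*sin(u) + 1.1732)*cos(u)/(2.0736*sin(u)^6 + 16.272*sin(u)^5 + 31.6345*sin(u)^4 + 9.6412*sin(u)^3 + 42.272*sin(u)^2 - 0.748*sin(u) + 13.9876)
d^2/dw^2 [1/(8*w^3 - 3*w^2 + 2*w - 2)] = 2*(3*(1 - 8*w)*(8*w^3 - 3*w^2 + 2*w - 2) + 4*(12*w^2 - 3*w + 1)^2)/(8*w^3 - 3*w^2 + 2*w - 2)^3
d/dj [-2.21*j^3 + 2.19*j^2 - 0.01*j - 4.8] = -6.63*j^2 + 4.38*j - 0.01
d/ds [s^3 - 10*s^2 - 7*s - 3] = 3*s^2 - 20*s - 7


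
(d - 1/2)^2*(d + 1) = d^3 - 3*d/4 + 1/4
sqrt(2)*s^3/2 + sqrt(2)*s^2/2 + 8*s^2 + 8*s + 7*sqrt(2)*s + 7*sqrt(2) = (s + sqrt(2))*(s + 7*sqrt(2))*(sqrt(2)*s/2 + sqrt(2)/2)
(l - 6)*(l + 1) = l^2 - 5*l - 6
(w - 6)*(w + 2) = w^2 - 4*w - 12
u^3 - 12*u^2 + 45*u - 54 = (u - 6)*(u - 3)^2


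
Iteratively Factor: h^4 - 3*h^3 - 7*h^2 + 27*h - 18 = (h - 3)*(h^3 - 7*h + 6) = (h - 3)*(h - 2)*(h^2 + 2*h - 3) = (h - 3)*(h - 2)*(h - 1)*(h + 3)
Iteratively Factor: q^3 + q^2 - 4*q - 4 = (q + 2)*(q^2 - q - 2) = (q - 2)*(q + 2)*(q + 1)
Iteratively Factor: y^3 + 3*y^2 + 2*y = (y + 1)*(y^2 + 2*y) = (y + 1)*(y + 2)*(y)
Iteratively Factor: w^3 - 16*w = (w + 4)*(w^2 - 4*w) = (w - 4)*(w + 4)*(w)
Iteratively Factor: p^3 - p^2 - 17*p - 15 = (p - 5)*(p^2 + 4*p + 3) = (p - 5)*(p + 1)*(p + 3)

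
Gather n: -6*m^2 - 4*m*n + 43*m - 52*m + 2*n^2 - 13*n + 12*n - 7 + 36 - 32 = -6*m^2 - 9*m + 2*n^2 + n*(-4*m - 1) - 3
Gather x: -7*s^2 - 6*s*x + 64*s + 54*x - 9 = -7*s^2 + 64*s + x*(54 - 6*s) - 9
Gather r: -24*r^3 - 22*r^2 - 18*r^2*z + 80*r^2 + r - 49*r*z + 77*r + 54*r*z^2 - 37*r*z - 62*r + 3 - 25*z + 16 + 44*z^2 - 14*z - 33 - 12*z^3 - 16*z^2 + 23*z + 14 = -24*r^3 + r^2*(58 - 18*z) + r*(54*z^2 - 86*z + 16) - 12*z^3 + 28*z^2 - 16*z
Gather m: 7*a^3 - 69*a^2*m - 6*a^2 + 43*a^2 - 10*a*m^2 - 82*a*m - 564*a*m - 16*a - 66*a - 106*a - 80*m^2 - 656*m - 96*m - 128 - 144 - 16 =7*a^3 + 37*a^2 - 188*a + m^2*(-10*a - 80) + m*(-69*a^2 - 646*a - 752) - 288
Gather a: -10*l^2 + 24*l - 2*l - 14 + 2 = -10*l^2 + 22*l - 12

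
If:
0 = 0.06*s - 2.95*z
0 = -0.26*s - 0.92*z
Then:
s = 0.00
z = 0.00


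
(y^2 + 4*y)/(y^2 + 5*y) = (y + 4)/(y + 5)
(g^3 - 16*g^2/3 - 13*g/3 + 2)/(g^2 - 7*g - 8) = (g^2 - 19*g/3 + 2)/(g - 8)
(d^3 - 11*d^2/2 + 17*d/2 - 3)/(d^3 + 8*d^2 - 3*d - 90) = (d^2 - 5*d/2 + 1)/(d^2 + 11*d + 30)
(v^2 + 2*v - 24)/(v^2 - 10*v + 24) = (v + 6)/(v - 6)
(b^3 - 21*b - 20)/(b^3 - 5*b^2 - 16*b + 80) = (b + 1)/(b - 4)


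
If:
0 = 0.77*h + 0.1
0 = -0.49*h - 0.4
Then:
No Solution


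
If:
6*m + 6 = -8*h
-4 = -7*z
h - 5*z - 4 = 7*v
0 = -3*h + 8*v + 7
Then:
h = -41/91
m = -109/273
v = -95/91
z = 4/7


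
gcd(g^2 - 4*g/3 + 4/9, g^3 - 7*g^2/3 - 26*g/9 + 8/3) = g - 2/3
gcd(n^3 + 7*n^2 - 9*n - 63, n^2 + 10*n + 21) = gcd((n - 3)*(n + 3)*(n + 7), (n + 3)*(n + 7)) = n^2 + 10*n + 21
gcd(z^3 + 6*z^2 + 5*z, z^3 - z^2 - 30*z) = z^2 + 5*z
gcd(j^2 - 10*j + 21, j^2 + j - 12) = j - 3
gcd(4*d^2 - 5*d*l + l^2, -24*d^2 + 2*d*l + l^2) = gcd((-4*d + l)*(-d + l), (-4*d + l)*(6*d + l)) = 4*d - l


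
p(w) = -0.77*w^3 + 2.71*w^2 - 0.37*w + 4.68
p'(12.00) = -267.97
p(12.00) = -940.08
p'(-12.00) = -398.05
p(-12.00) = 1729.92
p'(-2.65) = -30.95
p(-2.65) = 39.02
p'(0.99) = 2.73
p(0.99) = 6.22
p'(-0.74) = -5.65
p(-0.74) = 6.75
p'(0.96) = 2.70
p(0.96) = 6.14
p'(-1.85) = -18.30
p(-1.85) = 19.51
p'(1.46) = 2.62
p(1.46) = 7.52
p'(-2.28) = -24.74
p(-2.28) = 28.74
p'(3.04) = -5.24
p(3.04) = 6.97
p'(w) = -2.31*w^2 + 5.42*w - 0.37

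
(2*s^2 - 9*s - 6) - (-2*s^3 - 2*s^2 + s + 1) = 2*s^3 + 4*s^2 - 10*s - 7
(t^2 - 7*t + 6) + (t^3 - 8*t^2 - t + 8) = t^3 - 7*t^2 - 8*t + 14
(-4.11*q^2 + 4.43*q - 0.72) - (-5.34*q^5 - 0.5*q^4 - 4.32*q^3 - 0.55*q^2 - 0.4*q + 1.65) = 5.34*q^5 + 0.5*q^4 + 4.32*q^3 - 3.56*q^2 + 4.83*q - 2.37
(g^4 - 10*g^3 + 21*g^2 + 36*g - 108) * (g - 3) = g^5 - 13*g^4 + 51*g^3 - 27*g^2 - 216*g + 324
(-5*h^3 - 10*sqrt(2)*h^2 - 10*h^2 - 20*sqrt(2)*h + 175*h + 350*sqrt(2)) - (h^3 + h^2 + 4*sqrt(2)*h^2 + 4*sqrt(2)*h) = -6*h^3 - 14*sqrt(2)*h^2 - 11*h^2 - 24*sqrt(2)*h + 175*h + 350*sqrt(2)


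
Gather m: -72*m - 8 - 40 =-72*m - 48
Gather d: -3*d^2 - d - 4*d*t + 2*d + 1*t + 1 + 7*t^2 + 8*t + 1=-3*d^2 + d*(1 - 4*t) + 7*t^2 + 9*t + 2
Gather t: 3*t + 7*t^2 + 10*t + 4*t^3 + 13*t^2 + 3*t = 4*t^3 + 20*t^2 + 16*t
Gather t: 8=8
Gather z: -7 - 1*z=-z - 7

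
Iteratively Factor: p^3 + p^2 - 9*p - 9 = (p - 3)*(p^2 + 4*p + 3) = (p - 3)*(p + 3)*(p + 1)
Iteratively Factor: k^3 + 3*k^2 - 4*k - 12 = (k + 3)*(k^2 - 4) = (k - 2)*(k + 3)*(k + 2)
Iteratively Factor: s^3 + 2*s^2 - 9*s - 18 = (s + 3)*(s^2 - s - 6) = (s + 2)*(s + 3)*(s - 3)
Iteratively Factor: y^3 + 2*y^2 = (y)*(y^2 + 2*y) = y^2*(y + 2)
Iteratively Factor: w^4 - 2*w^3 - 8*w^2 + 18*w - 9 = (w - 1)*(w^3 - w^2 - 9*w + 9) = (w - 3)*(w - 1)*(w^2 + 2*w - 3) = (w - 3)*(w - 1)*(w + 3)*(w - 1)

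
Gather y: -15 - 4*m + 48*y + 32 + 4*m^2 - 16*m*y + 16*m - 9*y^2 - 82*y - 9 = 4*m^2 + 12*m - 9*y^2 + y*(-16*m - 34) + 8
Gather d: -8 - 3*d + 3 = -3*d - 5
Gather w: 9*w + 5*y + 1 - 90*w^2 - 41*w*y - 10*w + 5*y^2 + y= -90*w^2 + w*(-41*y - 1) + 5*y^2 + 6*y + 1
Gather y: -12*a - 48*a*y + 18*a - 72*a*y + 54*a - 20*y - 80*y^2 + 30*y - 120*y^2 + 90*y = 60*a - 200*y^2 + y*(100 - 120*a)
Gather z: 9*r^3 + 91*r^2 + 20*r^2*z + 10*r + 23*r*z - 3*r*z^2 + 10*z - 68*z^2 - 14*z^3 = 9*r^3 + 91*r^2 + 10*r - 14*z^3 + z^2*(-3*r - 68) + z*(20*r^2 + 23*r + 10)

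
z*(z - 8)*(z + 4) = z^3 - 4*z^2 - 32*z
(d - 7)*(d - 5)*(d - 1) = d^3 - 13*d^2 + 47*d - 35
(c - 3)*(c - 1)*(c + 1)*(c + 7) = c^4 + 4*c^3 - 22*c^2 - 4*c + 21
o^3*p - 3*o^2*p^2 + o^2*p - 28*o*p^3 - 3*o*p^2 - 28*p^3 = (o - 7*p)*(o + 4*p)*(o*p + p)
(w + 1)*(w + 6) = w^2 + 7*w + 6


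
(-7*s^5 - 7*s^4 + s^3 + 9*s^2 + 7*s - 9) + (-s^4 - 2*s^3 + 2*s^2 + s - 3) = -7*s^5 - 8*s^4 - s^3 + 11*s^2 + 8*s - 12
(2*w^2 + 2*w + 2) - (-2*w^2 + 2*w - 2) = 4*w^2 + 4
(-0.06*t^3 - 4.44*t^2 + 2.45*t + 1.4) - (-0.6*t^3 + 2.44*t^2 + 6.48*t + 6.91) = 0.54*t^3 - 6.88*t^2 - 4.03*t - 5.51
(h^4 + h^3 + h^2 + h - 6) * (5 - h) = -h^5 + 4*h^4 + 4*h^3 + 4*h^2 + 11*h - 30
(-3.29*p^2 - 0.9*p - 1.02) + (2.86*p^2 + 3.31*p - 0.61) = -0.43*p^2 + 2.41*p - 1.63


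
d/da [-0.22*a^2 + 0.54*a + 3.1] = 0.54 - 0.44*a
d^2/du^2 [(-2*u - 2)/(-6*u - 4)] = 6/(3*u + 2)^3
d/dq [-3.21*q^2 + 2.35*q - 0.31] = 2.35 - 6.42*q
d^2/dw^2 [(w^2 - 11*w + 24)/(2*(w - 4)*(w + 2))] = 3*(-3*w^3 + 32*w^2 - 136*w + 176)/(w^6 - 6*w^5 - 12*w^4 + 88*w^3 + 96*w^2 - 384*w - 512)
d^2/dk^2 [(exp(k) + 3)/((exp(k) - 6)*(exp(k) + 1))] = (exp(4*k) + 17*exp(3*k) - 9*exp(2*k) + 117*exp(k) - 54)*exp(k)/(exp(6*k) - 15*exp(5*k) + 57*exp(4*k) + 55*exp(3*k) - 342*exp(2*k) - 540*exp(k) - 216)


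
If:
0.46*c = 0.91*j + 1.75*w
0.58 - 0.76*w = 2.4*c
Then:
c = 0.241666666666667 - 0.316666666666667*w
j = 0.122161172161172 - 2.08315018315018*w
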